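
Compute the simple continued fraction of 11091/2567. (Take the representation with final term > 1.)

11091 = 4·2567 + 823
2567 = 3·823 + 98
823 = 8·98 + 39
98 = 2·39 + 20
39 = 1·20 + 19
20 = 1·19 + 1
19 = 19·1 + 0  (stop)
So 11091/2567 = [4; 3, 8, 2, 1, 1, 19].

[4; 3, 8, 2, 1, 1, 19]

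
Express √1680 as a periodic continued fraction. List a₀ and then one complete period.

a₀ = ⌊√1680⌋ = 40.
With m₀=0, d₀=1 and mₖ₊₁ = dₖaₖ − mₖ, dₖ₊₁ = (n − mₖ₊₁²)/dₖ, aₖ₊₁ = ⌊(a₀+mₖ₊₁)/dₖ₊₁⌋:
  k=1: m=40, d=80, a=1
  k=2: m=40, d=1, a=80
d=1 and a=2a₀=80 at k=2, so the next step gives (m, d) = (40, 80) again — its k=1 value — and the period has length 2.

[40; 1, 80]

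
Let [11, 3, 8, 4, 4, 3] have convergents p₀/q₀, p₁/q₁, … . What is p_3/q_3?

1166/103

Using pₖ = aₖpₖ₋₁ + pₖ₋₂, qₖ = aₖqₖ₋₁ + qₖ₋₂ (with p₋₁=1, p₋₂=0, q₋₁=0, q₋₂=1):
  k=0: a=11, p=11, q=1
  k=1: a=3, p=34, q=3
  k=2: a=8, p=283, q=25
  k=3: a=4, p=1166, q=103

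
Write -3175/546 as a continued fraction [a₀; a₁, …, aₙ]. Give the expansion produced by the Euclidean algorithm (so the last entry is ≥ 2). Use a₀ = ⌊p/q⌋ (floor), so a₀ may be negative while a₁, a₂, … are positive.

-3175 = -6·546 + 101
546 = 5·101 + 41
101 = 2·41 + 19
41 = 2·19 + 3
19 = 6·3 + 1
3 = 3·1 + 0  (stop)
So -3175/546 = [-6; 5, 2, 2, 6, 3].

[-6; 5, 2, 2, 6, 3]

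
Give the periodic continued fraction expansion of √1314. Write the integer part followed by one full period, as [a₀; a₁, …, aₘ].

a₀ = ⌊√1314⌋ = 36.
With m₀=0, d₀=1 and mₖ₊₁ = dₖaₖ − mₖ, dₖ₊₁ = (n − mₖ₊₁²)/dₖ, aₖ₊₁ = ⌊(a₀+mₖ₊₁)/dₖ₊₁⌋:
  k=1: m=36, d=18, a=4
  k=2: m=36, d=1, a=72
d=1 and a=2a₀=72 at k=2, so the next step gives (m, d) = (36, 18) again — its k=1 value — and the period has length 2.

[36; 4, 72]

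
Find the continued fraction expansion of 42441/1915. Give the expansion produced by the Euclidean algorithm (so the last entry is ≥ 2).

[22; 6, 6, 2, 1, 7, 2]

42441 = 22*1915 + 311
1915 = 6*311 + 49
311 = 6*49 + 17
49 = 2*17 + 15
17 = 1*15 + 2
15 = 7*2 + 1
2 = 2*1 + 0  (stop)
So 42441/1915 = [22; 6, 6, 2, 1, 7, 2].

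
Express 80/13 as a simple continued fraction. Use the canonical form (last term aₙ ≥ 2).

80 = 6*13 + 2
13 = 6*2 + 1
2 = 2*1 + 0  (stop)
So 80/13 = [6; 6, 2].

[6; 6, 2]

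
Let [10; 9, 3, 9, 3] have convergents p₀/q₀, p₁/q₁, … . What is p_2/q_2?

Using pₖ = aₖpₖ₋₁ + pₖ₋₂, qₖ = aₖqₖ₋₁ + qₖ₋₂ (with p₋₁=1, p₋₂=0, q₋₁=0, q₋₂=1):
  k=0: a=10, p=10, q=1
  k=1: a=9, p=91, q=9
  k=2: a=3, p=283, q=28

283/28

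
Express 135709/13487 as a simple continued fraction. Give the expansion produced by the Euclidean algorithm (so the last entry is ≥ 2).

[10; 16, 13, 3, 6, 1, 2]

135709 = 10×13487 + 839
13487 = 16×839 + 63
839 = 13×63 + 20
63 = 3×20 + 3
20 = 6×3 + 2
3 = 1×2 + 1
2 = 2×1 + 0  (stop)
So 135709/13487 = [10; 16, 13, 3, 6, 1, 2].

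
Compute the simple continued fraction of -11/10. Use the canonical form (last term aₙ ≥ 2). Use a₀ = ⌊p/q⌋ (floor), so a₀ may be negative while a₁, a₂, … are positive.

[-2; 1, 9]

-11 = -2*10 + 9
10 = 1*9 + 1
9 = 9*1 + 0  (stop)
So -11/10 = [-2; 1, 9].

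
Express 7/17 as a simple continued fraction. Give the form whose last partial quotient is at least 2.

[0; 2, 2, 3]

7 = 0×17 + 7
17 = 2×7 + 3
7 = 2×3 + 1
3 = 3×1 + 0  (stop)
So 7/17 = [0; 2, 2, 3].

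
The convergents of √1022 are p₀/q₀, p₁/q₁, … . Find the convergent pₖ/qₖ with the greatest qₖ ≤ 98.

√1022 = [31; 1, 30, 1, 62, …] (period length 4).
Convergents:
  p_0/q_0 = 31/1
  p_1/q_1 = 32/1
  p_2/q_2 = 991/31
  p_3/q_3 = 1023/32
  p_4/q_4 = 64417/2015
q_3 = 32 ≤ 98 < 2015 = q_4, so the answer is 1023/32.

1023/32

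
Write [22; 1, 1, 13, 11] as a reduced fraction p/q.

6733/299

Using pₖ = aₖpₖ₋₁ + pₖ₋₂ and qₖ = aₖqₖ₋₁ + qₖ₋₂:
  k=0: a=22, p=22, q=1
  k=1: a=1, p=23, q=1
  k=2: a=1, p=45, q=2
  k=3: a=13, p=608, q=27
  k=4: a=11, p=6733, q=299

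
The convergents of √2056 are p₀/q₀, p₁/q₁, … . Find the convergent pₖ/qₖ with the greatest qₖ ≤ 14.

√2056 = [45; 2, 1, 10, 1, 2, 90, …] (period length 6).
Convergents:
  p_0/q_0 = 45/1
  p_1/q_1 = 91/2
  p_2/q_2 = 136/3
  p_3/q_3 = 1451/32
q_2 = 3 ≤ 14 < 32 = q_3, so the answer is 136/3.

136/3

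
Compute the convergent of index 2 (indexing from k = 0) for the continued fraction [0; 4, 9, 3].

9/37

Using pₖ = aₖpₖ₋₁ + pₖ₋₂, qₖ = aₖqₖ₋₁ + qₖ₋₂ (with p₋₁=1, p₋₂=0, q₋₁=0, q₋₂=1):
  k=0: a=0, p=0, q=1
  k=1: a=4, p=1, q=4
  k=2: a=9, p=9, q=37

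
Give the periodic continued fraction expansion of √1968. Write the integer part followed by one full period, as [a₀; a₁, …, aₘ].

a₀ = ⌊√1968⌋ = 44.

[44; 2, 1, 3, 5, 3, 1, 2, 88]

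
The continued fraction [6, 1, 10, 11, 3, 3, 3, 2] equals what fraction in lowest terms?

65816/9525

Fold from the inside: start with 2/1.
  3 + 1/2 = 7/2
  3 + 2/7 = 23/7
  3 + 7/23 = 76/23
  11 + 23/76 = 859/76
  10 + 76/859 = 8666/859
  1 + 859/8666 = 9525/8666
  6 + 8666/9525 = 65816/9525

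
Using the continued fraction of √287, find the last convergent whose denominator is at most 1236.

9775/577

√287 = [16; 1, 15, 1, 32, …] (period length 4).
Convergents:
  p_0/q_0 = 16/1
  p_1/q_1 = 17/1
  p_2/q_2 = 271/16
  p_3/q_3 = 288/17
  p_4/q_4 = 9487/560
  p_5/q_5 = 9775/577
  p_6/q_6 = 156112/9215
q_5 = 577 ≤ 1236 < 9215 = q_6, so the answer is 9775/577.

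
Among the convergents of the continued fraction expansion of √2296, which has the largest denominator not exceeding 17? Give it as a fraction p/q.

√2296 = [47; 1, 10, 1, 94, …] (period length 4).
Convergents:
  p_0/q_0 = 47/1
  p_1/q_1 = 48/1
  p_2/q_2 = 527/11
  p_3/q_3 = 575/12
  p_4/q_4 = 54577/1139
q_3 = 12 ≤ 17 < 1139 = q_4, so the answer is 575/12.

575/12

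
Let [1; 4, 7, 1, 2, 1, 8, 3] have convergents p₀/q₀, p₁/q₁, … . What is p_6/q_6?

1390/1119

Using pₖ = aₖpₖ₋₁ + pₖ₋₂, qₖ = aₖqₖ₋₁ + qₖ₋₂ (with p₋₁=1, p₋₂=0, q₋₁=0, q₋₂=1):
  k=0: a=1, p=1, q=1
  k=1: a=4, p=5, q=4
  k=2: a=7, p=36, q=29
  k=3: a=1, p=41, q=33
  k=4: a=2, p=118, q=95
  k=5: a=1, p=159, q=128
  k=6: a=8, p=1390, q=1119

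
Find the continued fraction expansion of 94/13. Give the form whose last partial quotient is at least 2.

[7; 4, 3]

94 = 7·13 + 3
13 = 4·3 + 1
3 = 3·1 + 0  (stop)
So 94/13 = [7; 4, 3].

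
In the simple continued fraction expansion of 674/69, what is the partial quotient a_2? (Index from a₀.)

674 = 9·69 + 53   →  a_0 = 9
69 = 1·53 + 16   →  a_1 = 1
53 = 3·16 + 5   →  a_2 = 3

3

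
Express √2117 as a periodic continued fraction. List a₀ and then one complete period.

a₀ = ⌊√2117⌋ = 46.
With m₀=0, d₀=1 and mₖ₊₁ = dₖaₖ − mₖ, dₖ₊₁ = (n − mₖ₊₁²)/dₖ, aₖ₊₁ = ⌊(a₀+mₖ₊₁)/dₖ₊₁⌋:
  k=1: m=46, d=1, a=92
d=1 and a=2a₀=92 at k=1, so the next step gives (m, d) = (46, 1) again — its k=1 value — and the period has length 1.

[46; 92]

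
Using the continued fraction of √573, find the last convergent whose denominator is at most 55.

√573 = [23; 1, 14, 1, 46, …] (period length 4).
Convergents:
  p_0/q_0 = 23/1
  p_1/q_1 = 24/1
  p_2/q_2 = 359/15
  p_3/q_3 = 383/16
  p_4/q_4 = 17977/751
q_3 = 16 ≤ 55 < 751 = q_4, so the answer is 383/16.

383/16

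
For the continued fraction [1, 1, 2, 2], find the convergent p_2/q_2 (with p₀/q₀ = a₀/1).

Using pₖ = aₖpₖ₋₁ + pₖ₋₂, qₖ = aₖqₖ₋₁ + qₖ₋₂ (with p₋₁=1, p₋₂=0, q₋₁=0, q₋₂=1):
  k=0: a=1, p=1, q=1
  k=1: a=1, p=2, q=1
  k=2: a=2, p=5, q=3

5/3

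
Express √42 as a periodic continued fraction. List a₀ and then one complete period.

[6; 2, 12]

a₀ = ⌊√42⌋ = 6.
With m₀=0, d₀=1 and mₖ₊₁ = dₖaₖ − mₖ, dₖ₊₁ = (n − mₖ₊₁²)/dₖ, aₖ₊₁ = ⌊(a₀+mₖ₊₁)/dₖ₊₁⌋:
  k=1: m=6, d=6, a=2
  k=2: m=6, d=1, a=12
d=1 and a=2a₀=12 at k=2, so the next step gives (m, d) = (6, 6) again — its k=1 value — and the period has length 2.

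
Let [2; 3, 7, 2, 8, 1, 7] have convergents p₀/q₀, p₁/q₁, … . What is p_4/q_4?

Using pₖ = aₖpₖ₋₁ + pₖ₋₂, qₖ = aₖqₖ₋₁ + qₖ₋₂ (with p₋₁=1, p₋₂=0, q₋₁=0, q₋₂=1):
  k=0: a=2, p=2, q=1
  k=1: a=3, p=7, q=3
  k=2: a=7, p=51, q=22
  k=3: a=2, p=109, q=47
  k=4: a=8, p=923, q=398

923/398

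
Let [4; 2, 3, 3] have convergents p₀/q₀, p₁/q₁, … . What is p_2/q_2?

31/7

Using pₖ = aₖpₖ₋₁ + pₖ₋₂, qₖ = aₖqₖ₋₁ + qₖ₋₂ (with p₋₁=1, p₋₂=0, q₋₁=0, q₋₂=1):
  k=0: a=4, p=4, q=1
  k=1: a=2, p=9, q=2
  k=2: a=3, p=31, q=7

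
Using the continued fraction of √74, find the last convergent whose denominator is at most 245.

√74 = [8; 1, 1, 1, 1, 16, …] (period length 5).
Convergents:
  p_0/q_0 = 8/1
  p_1/q_1 = 9/1
  p_2/q_2 = 17/2
  p_3/q_3 = 26/3
  p_4/q_4 = 43/5
  p_5/q_5 = 714/83
  p_6/q_6 = 757/88
  p_7/q_7 = 1471/171
  p_8/q_8 = 2228/259
q_7 = 171 ≤ 245 < 259 = q_8, so the answer is 1471/171.

1471/171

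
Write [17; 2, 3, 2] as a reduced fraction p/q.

279/16

Using pₖ = aₖpₖ₋₁ + pₖ₋₂ and qₖ = aₖqₖ₋₁ + qₖ₋₂:
  k=0: a=17, p=17, q=1
  k=1: a=2, p=35, q=2
  k=2: a=3, p=122, q=7
  k=3: a=2, p=279, q=16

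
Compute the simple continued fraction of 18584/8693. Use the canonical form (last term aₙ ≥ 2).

18584 = 2×8693 + 1198
8693 = 7×1198 + 307
1198 = 3×307 + 277
307 = 1×277 + 30
277 = 9×30 + 7
30 = 4×7 + 2
7 = 3×2 + 1
2 = 2×1 + 0  (stop)
So 18584/8693 = [2; 7, 3, 1, 9, 4, 3, 2].

[2; 7, 3, 1, 9, 4, 3, 2]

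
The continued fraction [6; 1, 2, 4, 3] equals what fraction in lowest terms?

281/42

Fold from the inside: start with 3/1.
  4 + 1/3 = 13/3
  2 + 3/13 = 29/13
  1 + 13/29 = 42/29
  6 + 29/42 = 281/42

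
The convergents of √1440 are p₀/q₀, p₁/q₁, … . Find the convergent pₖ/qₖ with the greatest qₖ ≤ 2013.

54758/1443

√1440 = [37; 1, 17, 1, 74, …] (period length 4).
Convergents:
  p_0/q_0 = 37/1
  p_1/q_1 = 38/1
  p_2/q_2 = 683/18
  p_3/q_3 = 721/19
  p_4/q_4 = 54037/1424
  p_5/q_5 = 54758/1443
  p_6/q_6 = 984923/25955
q_5 = 1443 ≤ 2013 < 25955 = q_6, so the answer is 54758/1443.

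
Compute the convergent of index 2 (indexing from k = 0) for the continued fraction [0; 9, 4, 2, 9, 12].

4/37

Using pₖ = aₖpₖ₋₁ + pₖ₋₂, qₖ = aₖqₖ₋₁ + qₖ₋₂ (with p₋₁=1, p₋₂=0, q₋₁=0, q₋₂=1):
  k=0: a=0, p=0, q=1
  k=1: a=9, p=1, q=9
  k=2: a=4, p=4, q=37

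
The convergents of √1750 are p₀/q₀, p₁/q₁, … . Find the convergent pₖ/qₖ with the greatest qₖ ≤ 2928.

√1750 = [41; 1, 4, 1, 82, …] (period length 4).
Convergents:
  p_0/q_0 = 41/1
  p_1/q_1 = 42/1
  p_2/q_2 = 209/5
  p_3/q_3 = 251/6
  p_4/q_4 = 20791/497
  p_5/q_5 = 21042/503
  p_6/q_6 = 104959/2509
  p_7/q_7 = 126001/3012
q_6 = 2509 ≤ 2928 < 3012 = q_7, so the answer is 104959/2509.

104959/2509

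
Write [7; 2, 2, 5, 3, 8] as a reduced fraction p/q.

Using pₖ = aₖpₖ₋₁ + pₖ₋₂ and qₖ = aₖqₖ₋₁ + qₖ₋₂:
  k=0: a=7, p=7, q=1
  k=1: a=2, p=15, q=2
  k=2: a=2, p=37, q=5
  k=3: a=5, p=200, q=27
  k=4: a=3, p=637, q=86
  k=5: a=8, p=5296, q=715

5296/715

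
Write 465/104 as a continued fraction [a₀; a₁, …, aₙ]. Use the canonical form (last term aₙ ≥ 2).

[4; 2, 8, 6]

465 = 4*104 + 49
104 = 2*49 + 6
49 = 8*6 + 1
6 = 6*1 + 0  (stop)
So 465/104 = [4; 2, 8, 6].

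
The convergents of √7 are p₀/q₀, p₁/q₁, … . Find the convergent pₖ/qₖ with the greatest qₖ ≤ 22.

√7 = [2; 1, 1, 1, 4, …] (period length 4).
Convergents:
  p_0/q_0 = 2/1
  p_1/q_1 = 3/1
  p_2/q_2 = 5/2
  p_3/q_3 = 8/3
  p_4/q_4 = 37/14
  p_5/q_5 = 45/17
  p_6/q_6 = 82/31
q_5 = 17 ≤ 22 < 31 = q_6, so the answer is 45/17.

45/17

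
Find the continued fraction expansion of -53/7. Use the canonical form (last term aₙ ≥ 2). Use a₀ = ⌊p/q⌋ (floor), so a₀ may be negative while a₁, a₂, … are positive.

-53 = -8·7 + 3
7 = 2·3 + 1
3 = 3·1 + 0  (stop)
So -53/7 = [-8; 2, 3].

[-8; 2, 3]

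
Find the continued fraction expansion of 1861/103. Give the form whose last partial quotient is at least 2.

[18; 14, 1, 2, 2]

1861 = 18*103 + 7
103 = 14*7 + 5
7 = 1*5 + 2
5 = 2*2 + 1
2 = 2*1 + 0  (stop)
So 1861/103 = [18; 14, 1, 2, 2].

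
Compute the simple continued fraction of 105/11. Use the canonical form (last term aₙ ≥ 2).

105 = 9·11 + 6
11 = 1·6 + 5
6 = 1·5 + 1
5 = 5·1 + 0  (stop)
So 105/11 = [9; 1, 1, 5].

[9; 1, 1, 5]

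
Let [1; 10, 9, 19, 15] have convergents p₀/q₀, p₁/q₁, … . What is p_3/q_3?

1911/1739

Using pₖ = aₖpₖ₋₁ + pₖ₋₂, qₖ = aₖqₖ₋₁ + qₖ₋₂ (with p₋₁=1, p₋₂=0, q₋₁=0, q₋₂=1):
  k=0: a=1, p=1, q=1
  k=1: a=10, p=11, q=10
  k=2: a=9, p=100, q=91
  k=3: a=19, p=1911, q=1739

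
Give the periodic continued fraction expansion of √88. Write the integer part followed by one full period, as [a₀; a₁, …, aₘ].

a₀ = ⌊√88⌋ = 9.
With m₀=0, d₀=1 and mₖ₊₁ = dₖaₖ − mₖ, dₖ₊₁ = (n − mₖ₊₁²)/dₖ, aₖ₊₁ = ⌊(a₀+mₖ₊₁)/dₖ₊₁⌋:
  k=1: m=9, d=7, a=2
  k=2: m=5, d=9, a=1
  k=3: m=4, d=8, a=1
  k=4: m=4, d=9, a=1
  k=5: m=5, d=7, a=2
  k=6: m=9, d=1, a=18
d=1 and a=2a₀=18 at k=6, so the next step gives (m, d) = (9, 7) again — its k=1 value — and the period has length 6.

[9; 2, 1, 1, 1, 2, 18]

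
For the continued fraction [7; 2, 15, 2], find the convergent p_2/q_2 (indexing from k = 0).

232/31

Using pₖ = aₖpₖ₋₁ + pₖ₋₂, qₖ = aₖqₖ₋₁ + qₖ₋₂ (with p₋₁=1, p₋₂=0, q₋₁=0, q₋₂=1):
  k=0: a=7, p=7, q=1
  k=1: a=2, p=15, q=2
  k=2: a=15, p=232, q=31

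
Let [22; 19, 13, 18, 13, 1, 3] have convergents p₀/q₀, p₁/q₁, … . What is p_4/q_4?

1290662/58527

Using pₖ = aₖpₖ₋₁ + pₖ₋₂, qₖ = aₖqₖ₋₁ + qₖ₋₂ (with p₋₁=1, p₋₂=0, q₋₁=0, q₋₂=1):
  k=0: a=22, p=22, q=1
  k=1: a=19, p=419, q=19
  k=2: a=13, p=5469, q=248
  k=3: a=18, p=98861, q=4483
  k=4: a=13, p=1290662, q=58527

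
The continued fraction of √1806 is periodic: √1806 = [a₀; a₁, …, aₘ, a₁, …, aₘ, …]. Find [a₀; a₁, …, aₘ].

[42; 2, 84]

a₀ = ⌊√1806⌋ = 42.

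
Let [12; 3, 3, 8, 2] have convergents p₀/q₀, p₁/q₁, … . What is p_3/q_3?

Using pₖ = aₖpₖ₋₁ + pₖ₋₂, qₖ = aₖqₖ₋₁ + qₖ₋₂ (with p₋₁=1, p₋₂=0, q₋₁=0, q₋₂=1):
  k=0: a=12, p=12, q=1
  k=1: a=3, p=37, q=3
  k=2: a=3, p=123, q=10
  k=3: a=8, p=1021, q=83

1021/83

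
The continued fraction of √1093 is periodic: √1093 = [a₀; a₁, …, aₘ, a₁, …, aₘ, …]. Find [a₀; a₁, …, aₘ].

a₀ = ⌊√1093⌋ = 33.
With m₀=0, d₀=1 and mₖ₊₁ = dₖaₖ − mₖ, dₖ₊₁ = (n − mₖ₊₁²)/dₖ, aₖ₊₁ = ⌊(a₀+mₖ₊₁)/dₖ₊₁⌋:
  k=1: m=33, d=4, a=16
  k=2: m=31, d=33, a=1
  k=3: m=2, d=33, a=1
  k=4: m=31, d=4, a=16
  k=5: m=33, d=1, a=66
d=1 and a=2a₀=66 at k=5, so the next step gives (m, d) = (33, 4) again — its k=1 value — and the period has length 5.

[33; 16, 1, 1, 16, 66]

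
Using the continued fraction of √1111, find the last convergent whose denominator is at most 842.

√1111 = [33; 3, 66, …] (period length 2).
Convergents:
  p_0/q_0 = 33/1
  p_1/q_1 = 100/3
  p_2/q_2 = 6633/199
  p_3/q_3 = 19999/600
  p_4/q_4 = 1326567/39799
q_3 = 600 ≤ 842 < 39799 = q_4, so the answer is 19999/600.

19999/600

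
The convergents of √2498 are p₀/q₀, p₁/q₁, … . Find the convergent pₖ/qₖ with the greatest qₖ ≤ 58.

2499/50

√2498 = [49; 1, 48, 1, 98, …] (period length 4).
Convergents:
  p_0/q_0 = 49/1
  p_1/q_1 = 50/1
  p_2/q_2 = 2449/49
  p_3/q_3 = 2499/50
  p_4/q_4 = 247351/4949
q_3 = 50 ≤ 58 < 4949 = q_4, so the answer is 2499/50.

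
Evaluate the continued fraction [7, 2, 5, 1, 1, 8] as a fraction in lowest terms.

Using pₖ = aₖpₖ₋₁ + pₖ₋₂ and qₖ = aₖqₖ₋₁ + qₖ₋₂:
  k=0: a=7, p=7, q=1
  k=1: a=2, p=15, q=2
  k=2: a=5, p=82, q=11
  k=3: a=1, p=97, q=13
  k=4: a=1, p=179, q=24
  k=5: a=8, p=1529, q=205

1529/205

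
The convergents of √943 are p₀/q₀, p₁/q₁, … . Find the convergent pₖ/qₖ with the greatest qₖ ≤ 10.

√943 = [30; 1, 2, 2, 2, 1, 60, …] (period length 6).
Convergents:
  p_0/q_0 = 30/1
  p_1/q_1 = 31/1
  p_2/q_2 = 92/3
  p_3/q_3 = 215/7
  p_4/q_4 = 522/17
q_3 = 7 ≤ 10 < 17 = q_4, so the answer is 215/7.

215/7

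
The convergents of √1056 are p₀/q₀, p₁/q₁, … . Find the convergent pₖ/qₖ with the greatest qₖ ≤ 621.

√1056 = [32; 2, 64, …] (period length 2).
Convergents:
  p_0/q_0 = 32/1
  p_1/q_1 = 65/2
  p_2/q_2 = 4192/129
  p_3/q_3 = 8449/260
  p_4/q_4 = 544928/16769
q_3 = 260 ≤ 621 < 16769 = q_4, so the answer is 8449/260.

8449/260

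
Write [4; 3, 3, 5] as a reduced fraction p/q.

Fold from the inside: start with 5/1.
  3 + 1/5 = 16/5
  3 + 5/16 = 53/16
  4 + 16/53 = 228/53

228/53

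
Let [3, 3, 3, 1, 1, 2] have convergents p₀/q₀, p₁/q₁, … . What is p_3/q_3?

43/13

Using pₖ = aₖpₖ₋₁ + pₖ₋₂, qₖ = aₖqₖ₋₁ + qₖ₋₂ (with p₋₁=1, p₋₂=0, q₋₁=0, q₋₂=1):
  k=0: a=3, p=3, q=1
  k=1: a=3, p=10, q=3
  k=2: a=3, p=33, q=10
  k=3: a=1, p=43, q=13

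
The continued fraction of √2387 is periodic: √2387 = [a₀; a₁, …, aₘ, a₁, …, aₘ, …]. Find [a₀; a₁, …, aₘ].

[48; 1, 5, 1, 96]

a₀ = ⌊√2387⌋ = 48.
With m₀=0, d₀=1 and mₖ₊₁ = dₖaₖ − mₖ, dₖ₊₁ = (n − mₖ₊₁²)/dₖ, aₖ₊₁ = ⌊(a₀+mₖ₊₁)/dₖ₊₁⌋:
  k=1: m=48, d=83, a=1
  k=2: m=35, d=14, a=5
  k=3: m=35, d=83, a=1
  k=4: m=48, d=1, a=96
d=1 and a=2a₀=96 at k=4, so the next step gives (m, d) = (48, 83) again — its k=1 value — and the period has length 4.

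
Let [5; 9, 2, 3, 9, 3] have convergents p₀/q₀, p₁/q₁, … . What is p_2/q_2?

Using pₖ = aₖpₖ₋₁ + pₖ₋₂, qₖ = aₖqₖ₋₁ + qₖ₋₂ (with p₋₁=1, p₋₂=0, q₋₁=0, q₋₂=1):
  k=0: a=5, p=5, q=1
  k=1: a=9, p=46, q=9
  k=2: a=2, p=97, q=19

97/19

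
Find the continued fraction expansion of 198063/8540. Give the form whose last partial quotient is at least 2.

[23; 5, 5, 18, 18]

198063 = 23×8540 + 1643
8540 = 5×1643 + 325
1643 = 5×325 + 18
325 = 18×18 + 1
18 = 18×1 + 0  (stop)
So 198063/8540 = [23; 5, 5, 18, 18].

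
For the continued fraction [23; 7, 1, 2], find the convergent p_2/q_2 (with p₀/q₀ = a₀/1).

185/8

Using pₖ = aₖpₖ₋₁ + pₖ₋₂, qₖ = aₖqₖ₋₁ + qₖ₋₂ (with p₋₁=1, p₋₂=0, q₋₁=0, q₋₂=1):
  k=0: a=23, p=23, q=1
  k=1: a=7, p=162, q=7
  k=2: a=1, p=185, q=8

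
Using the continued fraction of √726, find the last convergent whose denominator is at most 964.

25678/953

√726 = [26; 1, 16, 1, 52, …] (period length 4).
Convergents:
  p_0/q_0 = 26/1
  p_1/q_1 = 27/1
  p_2/q_2 = 458/17
  p_3/q_3 = 485/18
  p_4/q_4 = 25678/953
  p_5/q_5 = 26163/971
q_4 = 953 ≤ 964 < 971 = q_5, so the answer is 25678/953.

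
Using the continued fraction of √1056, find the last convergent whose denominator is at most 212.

√1056 = [32; 2, 64, …] (period length 2).
Convergents:
  p_0/q_0 = 32/1
  p_1/q_1 = 65/2
  p_2/q_2 = 4192/129
  p_3/q_3 = 8449/260
q_2 = 129 ≤ 212 < 260 = q_3, so the answer is 4192/129.

4192/129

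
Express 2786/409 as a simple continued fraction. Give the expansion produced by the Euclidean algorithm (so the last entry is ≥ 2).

[6; 1, 4, 3, 4, 1, 4]

2786 = 6×409 + 332
409 = 1×332 + 77
332 = 4×77 + 24
77 = 3×24 + 5
24 = 4×5 + 4
5 = 1×4 + 1
4 = 4×1 + 0  (stop)
So 2786/409 = [6; 1, 4, 3, 4, 1, 4].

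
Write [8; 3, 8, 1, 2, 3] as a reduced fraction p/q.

2255/271

Fold from the inside: start with 3/1.
  2 + 1/3 = 7/3
  1 + 3/7 = 10/7
  8 + 7/10 = 87/10
  3 + 10/87 = 271/87
  8 + 87/271 = 2255/271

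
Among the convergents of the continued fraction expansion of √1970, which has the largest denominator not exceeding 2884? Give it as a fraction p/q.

102573/2311

√1970 = [44; 2, 1, 1, 2, 88, …] (period length 5).
Convergents:
  p_0/q_0 = 44/1
  p_1/q_1 = 89/2
  p_2/q_2 = 133/3
  p_3/q_3 = 222/5
  p_4/q_4 = 577/13
  p_5/q_5 = 50998/1149
  p_6/q_6 = 102573/2311
  p_7/q_7 = 153571/3460
q_6 = 2311 ≤ 2884 < 3460 = q_7, so the answer is 102573/2311.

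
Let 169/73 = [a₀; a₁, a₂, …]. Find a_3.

1

169 = 2·73 + 23   →  a_0 = 2
73 = 3·23 + 4   →  a_1 = 3
23 = 5·4 + 3   →  a_2 = 5
4 = 1·3 + 1   →  a_3 = 1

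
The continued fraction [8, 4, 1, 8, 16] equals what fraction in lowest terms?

5817/709

Fold from the inside: start with 16/1.
  8 + 1/16 = 129/16
  1 + 16/129 = 145/129
  4 + 129/145 = 709/145
  8 + 145/709 = 5817/709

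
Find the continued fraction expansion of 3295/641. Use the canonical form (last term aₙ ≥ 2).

3295 = 5×641 + 90
641 = 7×90 + 11
90 = 8×11 + 2
11 = 5×2 + 1
2 = 2×1 + 0  (stop)
So 3295/641 = [5; 7, 8, 5, 2].

[5; 7, 8, 5, 2]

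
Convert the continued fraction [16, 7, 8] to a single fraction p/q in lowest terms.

920/57

Fold from the inside: start with 8/1.
  7 + 1/8 = 57/8
  16 + 8/57 = 920/57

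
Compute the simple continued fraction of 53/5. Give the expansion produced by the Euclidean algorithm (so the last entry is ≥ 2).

53 = 10·5 + 3
5 = 1·3 + 2
3 = 1·2 + 1
2 = 2·1 + 0  (stop)
So 53/5 = [10; 1, 1, 2].

[10; 1, 1, 2]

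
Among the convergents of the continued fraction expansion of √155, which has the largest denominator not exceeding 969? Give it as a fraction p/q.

√155 = [12; 2, 4, 2, 24, …] (period length 4).
Convergents:
  p_0/q_0 = 12/1
  p_1/q_1 = 25/2
  p_2/q_2 = 112/9
  p_3/q_3 = 249/20
  p_4/q_4 = 6088/489
  p_5/q_5 = 12425/998
q_4 = 489 ≤ 969 < 998 = q_5, so the answer is 6088/489.

6088/489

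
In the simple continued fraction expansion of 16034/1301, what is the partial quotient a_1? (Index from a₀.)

3

16034 = 12·1301 + 422   →  a_0 = 12
1301 = 3·422 + 35   →  a_1 = 3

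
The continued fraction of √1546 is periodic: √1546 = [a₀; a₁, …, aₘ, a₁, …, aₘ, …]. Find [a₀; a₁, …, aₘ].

a₀ = ⌊√1546⌋ = 39.
With m₀=0, d₀=1 and mₖ₊₁ = dₖaₖ − mₖ, dₖ₊₁ = (n − mₖ₊₁²)/dₖ, aₖ₊₁ = ⌊(a₀+mₖ₊₁)/dₖ₊₁⌋:
  k=1: m=39, d=25, a=3
  k=2: m=36, d=10, a=7
  k=3: m=34, d=39, a=1
  k=4: m=5, d=39, a=1
  k=5: m=34, d=10, a=7
  k=6: m=36, d=25, a=3
  k=7: m=39, d=1, a=78
d=1 and a=2a₀=78 at k=7, so the next step gives (m, d) = (39, 25) again — its k=1 value — and the period has length 7.

[39; 3, 7, 1, 1, 7, 3, 78]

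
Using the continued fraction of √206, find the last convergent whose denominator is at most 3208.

√206 = [14; 2, 1, 5, 14, 5, 1, 2, 28, …] (period length 8).
Convergents:
  p_0/q_0 = 14/1
  p_1/q_1 = 29/2
  p_2/q_2 = 43/3
  p_3/q_3 = 244/17
  p_4/q_4 = 3459/241
  p_5/q_5 = 17539/1222
  p_6/q_6 = 20998/1463
  p_7/q_7 = 59535/4148
q_6 = 1463 ≤ 3208 < 4148 = q_7, so the answer is 20998/1463.

20998/1463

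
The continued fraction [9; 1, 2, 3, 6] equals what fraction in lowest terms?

Using pₖ = aₖpₖ₋₁ + pₖ₋₂ and qₖ = aₖqₖ₋₁ + qₖ₋₂:
  k=0: a=9, p=9, q=1
  k=1: a=1, p=10, q=1
  k=2: a=2, p=29, q=3
  k=3: a=3, p=97, q=10
  k=4: a=6, p=611, q=63

611/63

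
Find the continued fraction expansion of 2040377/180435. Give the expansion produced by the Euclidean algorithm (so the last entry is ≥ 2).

[11; 3, 4, 14, 3, 2, 10, 13]

2040377 = 11×180435 + 55592
180435 = 3×55592 + 13659
55592 = 4×13659 + 956
13659 = 14×956 + 275
956 = 3×275 + 131
275 = 2×131 + 13
131 = 10×13 + 1
13 = 13×1 + 0  (stop)
So 2040377/180435 = [11; 3, 4, 14, 3, 2, 10, 13].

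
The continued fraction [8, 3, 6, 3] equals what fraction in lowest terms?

Using pₖ = aₖpₖ₋₁ + pₖ₋₂ and qₖ = aₖqₖ₋₁ + qₖ₋₂:
  k=0: a=8, p=8, q=1
  k=1: a=3, p=25, q=3
  k=2: a=6, p=158, q=19
  k=3: a=3, p=499, q=60

499/60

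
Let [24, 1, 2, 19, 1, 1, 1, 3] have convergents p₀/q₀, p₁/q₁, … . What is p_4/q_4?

Using pₖ = aₖpₖ₋₁ + pₖ₋₂, qₖ = aₖqₖ₋₁ + qₖ₋₂ (with p₋₁=1, p₋₂=0, q₋₁=0, q₋₂=1):
  k=0: a=24, p=24, q=1
  k=1: a=1, p=25, q=1
  k=2: a=2, p=74, q=3
  k=3: a=19, p=1431, q=58
  k=4: a=1, p=1505, q=61

1505/61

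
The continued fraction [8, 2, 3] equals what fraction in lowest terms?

Fold from the inside: start with 3/1.
  2 + 1/3 = 7/3
  8 + 3/7 = 59/7

59/7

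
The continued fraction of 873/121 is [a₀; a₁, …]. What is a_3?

873 = 7·121 + 26   →  a_0 = 7
121 = 4·26 + 17   →  a_1 = 4
26 = 1·17 + 9   →  a_2 = 1
17 = 1·9 + 8   →  a_3 = 1

1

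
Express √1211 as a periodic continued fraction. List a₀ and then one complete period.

a₀ = ⌊√1211⌋ = 34.
With m₀=0, d₀=1 and mₖ₊₁ = dₖaₖ − mₖ, dₖ₊₁ = (n − mₖ₊₁²)/dₖ, aₖ₊₁ = ⌊(a₀+mₖ₊₁)/dₖ₊₁⌋:
  k=1: m=34, d=55, a=1
  k=2: m=21, d=14, a=3
  k=3: m=21, d=55, a=1
  k=4: m=34, d=1, a=68
d=1 and a=2a₀=68 at k=4, so the next step gives (m, d) = (34, 55) again — its k=1 value — and the period has length 4.

[34; 1, 3, 1, 68]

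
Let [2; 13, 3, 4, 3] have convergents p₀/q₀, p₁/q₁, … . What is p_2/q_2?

83/40

Using pₖ = aₖpₖ₋₁ + pₖ₋₂, qₖ = aₖqₖ₋₁ + qₖ₋₂ (with p₋₁=1, p₋₂=0, q₋₁=0, q₋₂=1):
  k=0: a=2, p=2, q=1
  k=1: a=13, p=27, q=13
  k=2: a=3, p=83, q=40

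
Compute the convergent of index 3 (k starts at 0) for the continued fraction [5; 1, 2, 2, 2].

40/7

Using pₖ = aₖpₖ₋₁ + pₖ₋₂, qₖ = aₖqₖ₋₁ + qₖ₋₂ (with p₋₁=1, p₋₂=0, q₋₁=0, q₋₂=1):
  k=0: a=5, p=5, q=1
  k=1: a=1, p=6, q=1
  k=2: a=2, p=17, q=3
  k=3: a=2, p=40, q=7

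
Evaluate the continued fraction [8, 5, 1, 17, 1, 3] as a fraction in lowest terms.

3643/446

Using pₖ = aₖpₖ₋₁ + pₖ₋₂ and qₖ = aₖqₖ₋₁ + qₖ₋₂:
  k=0: a=8, p=8, q=1
  k=1: a=5, p=41, q=5
  k=2: a=1, p=49, q=6
  k=3: a=17, p=874, q=107
  k=4: a=1, p=923, q=113
  k=5: a=3, p=3643, q=446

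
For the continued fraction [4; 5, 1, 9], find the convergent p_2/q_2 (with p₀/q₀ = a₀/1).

Using pₖ = aₖpₖ₋₁ + pₖ₋₂, qₖ = aₖqₖ₋₁ + qₖ₋₂ (with p₋₁=1, p₋₂=0, q₋₁=0, q₋₂=1):
  k=0: a=4, p=4, q=1
  k=1: a=5, p=21, q=5
  k=2: a=1, p=25, q=6

25/6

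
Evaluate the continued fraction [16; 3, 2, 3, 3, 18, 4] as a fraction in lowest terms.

Using pₖ = aₖpₖ₋₁ + pₖ₋₂ and qₖ = aₖqₖ₋₁ + qₖ₋₂:
  k=0: a=16, p=16, q=1
  k=1: a=3, p=49, q=3
  k=2: a=2, p=114, q=7
  k=3: a=3, p=391, q=24
  k=4: a=3, p=1287, q=79
  k=5: a=18, p=23557, q=1446
  k=6: a=4, p=95515, q=5863

95515/5863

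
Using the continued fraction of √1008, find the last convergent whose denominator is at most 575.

√1008 = [31; 1, 2, 1, 62, …] (period length 4).
Convergents:
  p_0/q_0 = 31/1
  p_1/q_1 = 32/1
  p_2/q_2 = 95/3
  p_3/q_3 = 127/4
  p_4/q_4 = 7969/251
  p_5/q_5 = 8096/255
  p_6/q_6 = 24161/761
q_5 = 255 ≤ 575 < 761 = q_6, so the answer is 8096/255.

8096/255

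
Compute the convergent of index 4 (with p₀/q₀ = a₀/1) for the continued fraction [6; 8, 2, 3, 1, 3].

Using pₖ = aₖpₖ₋₁ + pₖ₋₂, qₖ = aₖqₖ₋₁ + qₖ₋₂ (with p₋₁=1, p₋₂=0, q₋₁=0, q₋₂=1):
  k=0: a=6, p=6, q=1
  k=1: a=8, p=49, q=8
  k=2: a=2, p=104, q=17
  k=3: a=3, p=361, q=59
  k=4: a=1, p=465, q=76

465/76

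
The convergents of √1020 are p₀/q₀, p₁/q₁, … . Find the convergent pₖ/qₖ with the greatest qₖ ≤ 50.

511/16

√1020 = [31; 1, 14, 1, 62, …] (period length 4).
Convergents:
  p_0/q_0 = 31/1
  p_1/q_1 = 32/1
  p_2/q_2 = 479/15
  p_3/q_3 = 511/16
  p_4/q_4 = 32161/1007
q_3 = 16 ≤ 50 < 1007 = q_4, so the answer is 511/16.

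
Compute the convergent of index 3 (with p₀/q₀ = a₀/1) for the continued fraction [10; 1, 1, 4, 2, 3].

95/9

Using pₖ = aₖpₖ₋₁ + pₖ₋₂, qₖ = aₖqₖ₋₁ + qₖ₋₂ (with p₋₁=1, p₋₂=0, q₋₁=0, q₋₂=1):
  k=0: a=10, p=10, q=1
  k=1: a=1, p=11, q=1
  k=2: a=1, p=21, q=2
  k=3: a=4, p=95, q=9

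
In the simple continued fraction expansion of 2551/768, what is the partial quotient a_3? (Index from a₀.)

6

2551 = 3·768 + 247   →  a_0 = 3
768 = 3·247 + 27   →  a_1 = 3
247 = 9·27 + 4   →  a_2 = 9
27 = 6·4 + 3   →  a_3 = 6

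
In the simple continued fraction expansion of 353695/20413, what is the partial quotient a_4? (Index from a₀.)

2

353695 = 17·20413 + 6674   →  a_0 = 17
20413 = 3·6674 + 391   →  a_1 = 3
6674 = 17·391 + 27   →  a_2 = 17
391 = 14·27 + 13   →  a_3 = 14
27 = 2·13 + 1   →  a_4 = 2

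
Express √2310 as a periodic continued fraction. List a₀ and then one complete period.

[48; 16, 96]

a₀ = ⌊√2310⌋ = 48.
With m₀=0, d₀=1 and mₖ₊₁ = dₖaₖ − mₖ, dₖ₊₁ = (n − mₖ₊₁²)/dₖ, aₖ₊₁ = ⌊(a₀+mₖ₊₁)/dₖ₊₁⌋:
  k=1: m=48, d=6, a=16
  k=2: m=48, d=1, a=96
d=1 and a=2a₀=96 at k=2, so the next step gives (m, d) = (48, 6) again — its k=1 value — and the period has length 2.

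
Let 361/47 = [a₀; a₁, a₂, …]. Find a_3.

7

361 = 7·47 + 32   →  a_0 = 7
47 = 1·32 + 15   →  a_1 = 1
32 = 2·15 + 2   →  a_2 = 2
15 = 7·2 + 1   →  a_3 = 7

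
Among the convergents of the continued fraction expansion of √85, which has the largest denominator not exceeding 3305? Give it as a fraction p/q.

27926/3029

√85 = [9; 4, 1, 1, 4, 18, …] (period length 5).
Convergents:
  p_0/q_0 = 9/1
  p_1/q_1 = 37/4
  p_2/q_2 = 46/5
  p_3/q_3 = 83/9
  p_4/q_4 = 378/41
  p_5/q_5 = 6887/747
  p_6/q_6 = 27926/3029
  p_7/q_7 = 34813/3776
q_6 = 3029 ≤ 3305 < 3776 = q_7, so the answer is 27926/3029.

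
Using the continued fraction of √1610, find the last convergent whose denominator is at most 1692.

25720/641

√1610 = [40; 8, 80, …] (period length 2).
Convergents:
  p_0/q_0 = 40/1
  p_1/q_1 = 321/8
  p_2/q_2 = 25720/641
  p_3/q_3 = 206081/5136
q_2 = 641 ≤ 1692 < 5136 = q_3, so the answer is 25720/641.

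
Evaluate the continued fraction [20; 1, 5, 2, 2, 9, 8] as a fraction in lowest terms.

Fold from the inside: start with 8/1.
  9 + 1/8 = 73/8
  2 + 8/73 = 154/73
  2 + 73/154 = 381/154
  5 + 154/381 = 2059/381
  1 + 381/2059 = 2440/2059
  20 + 2059/2440 = 50859/2440

50859/2440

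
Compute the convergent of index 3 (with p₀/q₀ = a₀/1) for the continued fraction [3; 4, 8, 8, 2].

869/268

Using pₖ = aₖpₖ₋₁ + pₖ₋₂, qₖ = aₖqₖ₋₁ + qₖ₋₂ (with p₋₁=1, p₋₂=0, q₋₁=0, q₋₂=1):
  k=0: a=3, p=3, q=1
  k=1: a=4, p=13, q=4
  k=2: a=8, p=107, q=33
  k=3: a=8, p=869, q=268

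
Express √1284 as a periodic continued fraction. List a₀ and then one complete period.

[35; 1, 4, 1, 70]

a₀ = ⌊√1284⌋ = 35.
With m₀=0, d₀=1 and mₖ₊₁ = dₖaₖ − mₖ, dₖ₊₁ = (n − mₖ₊₁²)/dₖ, aₖ₊₁ = ⌊(a₀+mₖ₊₁)/dₖ₊₁⌋:
  k=1: m=35, d=59, a=1
  k=2: m=24, d=12, a=4
  k=3: m=24, d=59, a=1
  k=4: m=35, d=1, a=70
d=1 and a=2a₀=70 at k=4, so the next step gives (m, d) = (35, 59) again — its k=1 value — and the period has length 4.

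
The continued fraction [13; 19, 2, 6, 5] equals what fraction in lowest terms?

Fold from the inside: start with 5/1.
  6 + 1/5 = 31/5
  2 + 5/31 = 67/31
  19 + 31/67 = 1304/67
  13 + 67/1304 = 17019/1304

17019/1304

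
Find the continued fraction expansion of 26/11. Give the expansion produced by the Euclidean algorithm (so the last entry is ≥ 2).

26 = 2×11 + 4
11 = 2×4 + 3
4 = 1×3 + 1
3 = 3×1 + 0  (stop)
So 26/11 = [2; 2, 1, 3].

[2; 2, 1, 3]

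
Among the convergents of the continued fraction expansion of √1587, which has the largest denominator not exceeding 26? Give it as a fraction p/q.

239/6

√1587 = [39; 1, 5, 7, 13, 7, 5, 1, 78, …] (period length 8).
Convergents:
  p_0/q_0 = 39/1
  p_1/q_1 = 40/1
  p_2/q_2 = 239/6
  p_3/q_3 = 1713/43
q_2 = 6 ≤ 26 < 43 = q_3, so the answer is 239/6.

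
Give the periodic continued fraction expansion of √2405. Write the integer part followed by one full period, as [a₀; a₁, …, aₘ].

[49; 24, 1, 1, 24, 98]

a₀ = ⌊√2405⌋ = 49.
With m₀=0, d₀=1 and mₖ₊₁ = dₖaₖ − mₖ, dₖ₊₁ = (n − mₖ₊₁²)/dₖ, aₖ₊₁ = ⌊(a₀+mₖ₊₁)/dₖ₊₁⌋:
  k=1: m=49, d=4, a=24
  k=2: m=47, d=49, a=1
  k=3: m=2, d=49, a=1
  k=4: m=47, d=4, a=24
  k=5: m=49, d=1, a=98
d=1 and a=2a₀=98 at k=5, so the next step gives (m, d) = (49, 4) again — its k=1 value — and the period has length 5.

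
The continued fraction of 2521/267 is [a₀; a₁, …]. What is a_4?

4

2521 = 9·267 + 118   →  a_0 = 9
267 = 2·118 + 31   →  a_1 = 2
118 = 3·31 + 25   →  a_2 = 3
31 = 1·25 + 6   →  a_3 = 1
25 = 4·6 + 1   →  a_4 = 4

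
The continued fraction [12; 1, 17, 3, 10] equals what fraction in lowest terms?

Fold from the inside: start with 10/1.
  3 + 1/10 = 31/10
  17 + 10/31 = 537/31
  1 + 31/537 = 568/537
  12 + 537/568 = 7353/568

7353/568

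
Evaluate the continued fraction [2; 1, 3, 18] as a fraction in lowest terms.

201/73

Using pₖ = aₖpₖ₋₁ + pₖ₋₂ and qₖ = aₖqₖ₋₁ + qₖ₋₂:
  k=0: a=2, p=2, q=1
  k=1: a=1, p=3, q=1
  k=2: a=3, p=11, q=4
  k=3: a=18, p=201, q=73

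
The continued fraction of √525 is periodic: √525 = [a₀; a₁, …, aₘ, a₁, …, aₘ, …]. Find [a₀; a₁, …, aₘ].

a₀ = ⌊√525⌋ = 22.
With m₀=0, d₀=1 and mₖ₊₁ = dₖaₖ − mₖ, dₖ₊₁ = (n − mₖ₊₁²)/dₖ, aₖ₊₁ = ⌊(a₀+mₖ₊₁)/dₖ₊₁⌋:
  k=1: m=22, d=41, a=1
  k=2: m=19, d=4, a=10
  k=3: m=21, d=21, a=2
  k=4: m=21, d=4, a=10
  k=5: m=19, d=41, a=1
  k=6: m=22, d=1, a=44
d=1 and a=2a₀=44 at k=6, so the next step gives (m, d) = (22, 41) again — its k=1 value — and the period has length 6.

[22; 1, 10, 2, 10, 1, 44]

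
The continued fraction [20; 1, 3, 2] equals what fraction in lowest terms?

187/9

Fold from the inside: start with 2/1.
  3 + 1/2 = 7/2
  1 + 2/7 = 9/7
  20 + 7/9 = 187/9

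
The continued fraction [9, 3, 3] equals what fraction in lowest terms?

93/10

Fold from the inside: start with 3/1.
  3 + 1/3 = 10/3
  9 + 3/10 = 93/10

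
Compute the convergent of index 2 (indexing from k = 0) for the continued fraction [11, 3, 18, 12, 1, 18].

623/55

Using pₖ = aₖpₖ₋₁ + pₖ₋₂, qₖ = aₖqₖ₋₁ + qₖ₋₂ (with p₋₁=1, p₋₂=0, q₋₁=0, q₋₂=1):
  k=0: a=11, p=11, q=1
  k=1: a=3, p=34, q=3
  k=2: a=18, p=623, q=55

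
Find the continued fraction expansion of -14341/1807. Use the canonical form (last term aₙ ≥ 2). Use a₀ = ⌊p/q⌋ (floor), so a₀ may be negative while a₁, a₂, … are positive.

-14341 = -8×1807 + 115
1807 = 15×115 + 82
115 = 1×82 + 33
82 = 2×33 + 16
33 = 2×16 + 1
16 = 16×1 + 0  (stop)
So -14341/1807 = [-8; 15, 1, 2, 2, 16].

[-8; 15, 1, 2, 2, 16]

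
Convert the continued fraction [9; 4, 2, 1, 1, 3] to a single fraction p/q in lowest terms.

729/79

Using pₖ = aₖpₖ₋₁ + pₖ₋₂ and qₖ = aₖqₖ₋₁ + qₖ₋₂:
  k=0: a=9, p=9, q=1
  k=1: a=4, p=37, q=4
  k=2: a=2, p=83, q=9
  k=3: a=1, p=120, q=13
  k=4: a=1, p=203, q=22
  k=5: a=3, p=729, q=79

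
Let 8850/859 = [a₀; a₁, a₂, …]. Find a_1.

3

8850 = 10·859 + 260   →  a_0 = 10
859 = 3·260 + 79   →  a_1 = 3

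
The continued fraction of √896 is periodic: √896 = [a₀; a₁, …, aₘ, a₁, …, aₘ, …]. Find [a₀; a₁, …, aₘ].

[29; 1, 13, 1, 58]

a₀ = ⌊√896⌋ = 29.
With m₀=0, d₀=1 and mₖ₊₁ = dₖaₖ − mₖ, dₖ₊₁ = (n − mₖ₊₁²)/dₖ, aₖ₊₁ = ⌊(a₀+mₖ₊₁)/dₖ₊₁⌋:
  k=1: m=29, d=55, a=1
  k=2: m=26, d=4, a=13
  k=3: m=26, d=55, a=1
  k=4: m=29, d=1, a=58
d=1 and a=2a₀=58 at k=4, so the next step gives (m, d) = (29, 55) again — its k=1 value — and the period has length 4.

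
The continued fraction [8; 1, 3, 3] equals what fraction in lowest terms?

114/13

Fold from the inside: start with 3/1.
  3 + 1/3 = 10/3
  1 + 3/10 = 13/10
  8 + 10/13 = 114/13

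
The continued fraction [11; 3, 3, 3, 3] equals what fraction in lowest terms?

Using pₖ = aₖpₖ₋₁ + pₖ₋₂ and qₖ = aₖqₖ₋₁ + qₖ₋₂:
  k=0: a=11, p=11, q=1
  k=1: a=3, p=34, q=3
  k=2: a=3, p=113, q=10
  k=3: a=3, p=373, q=33
  k=4: a=3, p=1232, q=109

1232/109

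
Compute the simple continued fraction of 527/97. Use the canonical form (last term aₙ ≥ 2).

527 = 5*97 + 42
97 = 2*42 + 13
42 = 3*13 + 3
13 = 4*3 + 1
3 = 3*1 + 0  (stop)
So 527/97 = [5; 2, 3, 4, 3].

[5; 2, 3, 4, 3]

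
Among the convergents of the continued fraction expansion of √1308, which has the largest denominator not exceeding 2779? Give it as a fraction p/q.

√1308 = [36; 6, 72, …] (period length 2).
Convergents:
  p_0/q_0 = 36/1
  p_1/q_1 = 217/6
  p_2/q_2 = 15660/433
  p_3/q_3 = 94177/2604
  p_4/q_4 = 6796404/187921
q_3 = 2604 ≤ 2779 < 187921 = q_4, so the answer is 94177/2604.

94177/2604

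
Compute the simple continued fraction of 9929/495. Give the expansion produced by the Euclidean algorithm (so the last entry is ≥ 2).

[20; 17, 14, 2]

9929 = 20*495 + 29
495 = 17*29 + 2
29 = 14*2 + 1
2 = 2*1 + 0  (stop)
So 9929/495 = [20; 17, 14, 2].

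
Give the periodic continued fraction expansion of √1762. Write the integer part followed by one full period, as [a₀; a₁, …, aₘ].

[41; 1, 40, 1, 82]

a₀ = ⌊√1762⌋ = 41.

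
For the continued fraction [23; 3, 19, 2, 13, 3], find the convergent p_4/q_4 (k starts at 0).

37441/1605

Using pₖ = aₖpₖ₋₁ + pₖ₋₂, qₖ = aₖqₖ₋₁ + qₖ₋₂ (with p₋₁=1, p₋₂=0, q₋₁=0, q₋₂=1):
  k=0: a=23, p=23, q=1
  k=1: a=3, p=70, q=3
  k=2: a=19, p=1353, q=58
  k=3: a=2, p=2776, q=119
  k=4: a=13, p=37441, q=1605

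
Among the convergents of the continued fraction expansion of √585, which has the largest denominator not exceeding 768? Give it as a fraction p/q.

√585 = [24; 5, 2, 1, 4, 1, 2, 5, 48, …] (period length 8).
Convergents:
  p_0/q_0 = 24/1
  p_1/q_1 = 121/5
  p_2/q_2 = 266/11
  p_3/q_3 = 387/16
  p_4/q_4 = 1814/75
  p_5/q_5 = 2201/91
  p_6/q_6 = 6216/257
  p_7/q_7 = 33281/1376
q_6 = 257 ≤ 768 < 1376 = q_7, so the answer is 6216/257.

6216/257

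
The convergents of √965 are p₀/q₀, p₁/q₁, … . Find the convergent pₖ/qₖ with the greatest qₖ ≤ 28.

√965 = [31; 15, 1, 1, 15, 62, …] (period length 5).
Convergents:
  p_0/q_0 = 31/1
  p_1/q_1 = 466/15
  p_2/q_2 = 497/16
  p_3/q_3 = 963/31
q_2 = 16 ≤ 28 < 31 = q_3, so the answer is 497/16.

497/16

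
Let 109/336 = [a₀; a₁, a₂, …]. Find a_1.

3

109 = 0·336 + 109   →  a_0 = 0
336 = 3·109 + 9   →  a_1 = 3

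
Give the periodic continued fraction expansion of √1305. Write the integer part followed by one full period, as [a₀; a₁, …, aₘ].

[36; 8, 72]

a₀ = ⌊√1305⌋ = 36.
With m₀=0, d₀=1 and mₖ₊₁ = dₖaₖ − mₖ, dₖ₊₁ = (n − mₖ₊₁²)/dₖ, aₖ₊₁ = ⌊(a₀+mₖ₊₁)/dₖ₊₁⌋:
  k=1: m=36, d=9, a=8
  k=2: m=36, d=1, a=72
d=1 and a=2a₀=72 at k=2, so the next step gives (m, d) = (36, 9) again — its k=1 value — and the period has length 2.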